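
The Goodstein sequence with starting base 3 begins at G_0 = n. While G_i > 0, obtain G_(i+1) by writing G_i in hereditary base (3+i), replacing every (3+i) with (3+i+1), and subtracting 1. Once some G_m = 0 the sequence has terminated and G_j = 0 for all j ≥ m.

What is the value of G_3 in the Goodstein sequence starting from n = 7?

7 —HB3→ 2·3 + 1 —bump→ 2·4 + 1 = 9 —(−1)→ 8
8 —HB4→ 2·4 —bump→ 2·5 = 10 —(−1)→ 9
9 —HB5→ 5 + 4 —bump→ 6 + 4 = 10 —(−1)→ 9
9 —HB6→ 6 + 3 —bump→ 7 + 3 = 10 —(−1)→ 9

9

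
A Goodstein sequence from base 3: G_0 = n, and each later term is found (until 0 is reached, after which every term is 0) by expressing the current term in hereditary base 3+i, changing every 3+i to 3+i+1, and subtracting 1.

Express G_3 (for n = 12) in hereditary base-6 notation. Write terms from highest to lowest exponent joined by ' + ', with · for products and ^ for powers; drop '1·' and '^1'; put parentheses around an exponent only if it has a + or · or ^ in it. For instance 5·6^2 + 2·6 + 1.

i=0: 12 = 3^2 + 3 (b=3); 3→4: 4^2 + 4 = 20; 20−1 = 19
i=1: 19 = 4^2 + 3 (b=4); 4→5: 5^2 + 3 = 28; 28−1 = 27
i=2: 27 = 5^2 + 2 (b=5); 5→6: 6^2 + 2 = 38; 38−1 = 37
i=3: 37 = 6^2 + 1 (b=6); 6→7: 7^2 + 1 = 50; 50−1 = 49

6^2 + 1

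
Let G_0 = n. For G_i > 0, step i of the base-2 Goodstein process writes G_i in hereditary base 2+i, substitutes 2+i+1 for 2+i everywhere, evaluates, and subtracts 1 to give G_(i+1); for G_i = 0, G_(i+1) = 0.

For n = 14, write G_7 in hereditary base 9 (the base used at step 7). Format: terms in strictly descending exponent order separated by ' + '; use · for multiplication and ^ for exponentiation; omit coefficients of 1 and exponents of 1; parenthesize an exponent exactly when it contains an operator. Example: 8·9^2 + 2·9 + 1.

i=0: 14 = 2^(2 + 1) + 2^2 + 2 (b=2); 2→3: 3^(3 + 1) + 3^3 + 3 = 111; 111−1 = 110
i=1: 110 = 3^(3 + 1) + 3^3 + 2 (b=3); 3→4: 4^(4 + 1) + 4^4 + 2 = 1282; 1282−1 = 1281
i=2: 1281 = 4^(4 + 1) + 4^4 + 1 (b=4); 4→5: 5^(5 + 1) + 5^5 + 1 = 18751; 18751−1 = 18750
i=3: 18750 = 5^(5 + 1) + 5^5 (b=5); 5→6: 6^(6 + 1) + 6^6 = 326592; 326592−1 = 326591
i=4: 326591 = 6^(6 + 1) + 5·6^5 + 5·6^4 + 5·6^3 + 5·6^2 + 5·6 + 5 (b=6); 6→7: 7^(7 + 1) + 5·7^5 + 5·7^4 + 5·7^3 + 5·7^2 + 5·7 + 5 = 5862841; 5862841−1 = 5862840
i=5: 5862840 = 7^(7 + 1) + 5·7^5 + 5·7^4 + 5·7^3 + 5·7^2 + 5·7 + 4 (b=7); 7→8: 8^(8 + 1) + 5·8^5 + 5·8^4 + 5·8^3 + 5·8^2 + 5·8 + 4 = 134404972; 134404972−1 = 134404971
i=6: 134404971 = 8^(8 + 1) + 5·8^5 + 5·8^4 + 5·8^3 + 5·8^2 + 5·8 + 3 (b=8); 8→9: 9^(9 + 1) + 5·9^5 + 5·9^4 + 5·9^3 + 5·9^2 + 5·9 + 3 = 3487116549; 3487116549−1 = 3487116548

9^(9 + 1) + 5·9^5 + 5·9^4 + 5·9^3 + 5·9^2 + 5·9 + 2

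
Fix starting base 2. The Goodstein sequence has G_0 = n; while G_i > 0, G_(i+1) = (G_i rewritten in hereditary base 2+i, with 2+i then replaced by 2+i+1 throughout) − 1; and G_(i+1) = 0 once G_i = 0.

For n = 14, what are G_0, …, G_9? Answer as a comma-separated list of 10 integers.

i=0: 14 = 2^(2 + 1) + 2^2 + 2 (b=2); 2→3: 3^(3 + 1) + 3^3 + 3 = 111; 111−1 = 110
i=1: 110 = 3^(3 + 1) + 3^3 + 2 (b=3); 3→4: 4^(4 + 1) + 4^4 + 2 = 1282; 1282−1 = 1281
i=2: 1281 = 4^(4 + 1) + 4^4 + 1 (b=4); 4→5: 5^(5 + 1) + 5^5 + 1 = 18751; 18751−1 = 18750
i=3: 18750 = 5^(5 + 1) + 5^5 (b=5); 5→6: 6^(6 + 1) + 6^6 = 326592; 326592−1 = 326591
i=4: 326591 = 6^(6 + 1) + 5·6^5 + 5·6^4 + 5·6^3 + 5·6^2 + 5·6 + 5 (b=6); 6→7: 7^(7 + 1) + 5·7^5 + 5·7^4 + 5·7^3 + 5·7^2 + 5·7 + 5 = 5862841; 5862841−1 = 5862840
i=5: 5862840 = 7^(7 + 1) + 5·7^5 + 5·7^4 + 5·7^3 + 5·7^2 + 5·7 + 4 (b=7); 7→8: 8^(8 + 1) + 5·8^5 + 5·8^4 + 5·8^3 + 5·8^2 + 5·8 + 4 = 134404972; 134404972−1 = 134404971
i=6: 134404971 = 8^(8 + 1) + 5·8^5 + 5·8^4 + 5·8^3 + 5·8^2 + 5·8 + 3 (b=8); 8→9: 9^(9 + 1) + 5·9^5 + 5·9^4 + 5·9^3 + 5·9^2 + 5·9 + 3 = 3487116549; 3487116549−1 = 3487116548
i=7: 3487116548 = 9^(9 + 1) + 5·9^5 + 5·9^4 + 5·9^3 + 5·9^2 + 5·9 + 2 (b=9); 9→10: 10^(10 + 1) + 5·10^5 + 5·10^4 + 5·10^3 + 5·10^2 + 5·10 + 2 = 100000555552; 100000555552−1 = 100000555551
i=8: 100000555551 = 10^(10 + 1) + 5·10^5 + 5·10^4 + 5·10^3 + 5·10^2 + 5·10 + 1 (b=10); 10→11: 11^(11 + 1) + 5·11^5 + 5·11^4 + 5·11^3 + 5·11^2 + 5·11 + 1 = 3138429262497; 3138429262497−1 = 3138429262496

14, 110, 1281, 18750, 326591, 5862840, 134404971, 3487116548, 100000555551, 3138429262496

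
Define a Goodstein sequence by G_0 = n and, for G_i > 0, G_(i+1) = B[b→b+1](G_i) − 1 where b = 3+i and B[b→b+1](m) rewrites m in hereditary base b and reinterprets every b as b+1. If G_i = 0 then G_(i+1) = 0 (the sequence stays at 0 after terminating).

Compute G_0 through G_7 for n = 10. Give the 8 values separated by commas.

10, 16, 24, 27, 30, 33, 36, 39

G_0=10  [base 3] 3^2 + 1  →[3↦4]→  4^2 + 1 = 17  −1 ⇒ G_1=16
G_1=16  [base 4] 4^2  →[4↦5]→  5^2 = 25  −1 ⇒ G_2=24
G_2=24  [base 5] 4·5 + 4  →[5↦6]→  4·6 + 4 = 28  −1 ⇒ G_3=27
G_3=27  [base 6] 4·6 + 3  →[6↦7]→  4·7 + 3 = 31  −1 ⇒ G_4=30
G_4=30  [base 7] 4·7 + 2  →[7↦8]→  4·8 + 2 = 34  −1 ⇒ G_5=33
G_5=33  [base 8] 4·8 + 1  →[8↦9]→  4·9 + 1 = 37  −1 ⇒ G_6=36
G_6=36  [base 9] 4·9  →[9↦10]→  4·10 = 40  −1 ⇒ G_7=39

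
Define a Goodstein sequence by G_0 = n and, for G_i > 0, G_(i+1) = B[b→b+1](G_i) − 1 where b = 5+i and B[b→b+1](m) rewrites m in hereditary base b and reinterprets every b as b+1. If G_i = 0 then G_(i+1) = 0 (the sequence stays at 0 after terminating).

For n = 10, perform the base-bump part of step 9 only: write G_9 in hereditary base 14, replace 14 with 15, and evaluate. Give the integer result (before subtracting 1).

9

G_0=10  [base 5] 2·5  →[5↦6]→  2·6 = 12  −1 ⇒ G_1=11
G_1=11  [base 6] 6 + 5  →[6↦7]→  7 + 5 = 12  −1 ⇒ G_2=11
G_2=11  [base 7] 7 + 4  →[7↦8]→  8 + 4 = 12  −1 ⇒ G_3=11
G_3=11  [base 8] 8 + 3  →[8↦9]→  9 + 3 = 12  −1 ⇒ G_4=11
G_4=11  [base 9] 9 + 2  →[9↦10]→  10 + 2 = 12  −1 ⇒ G_5=11
G_5=11  [base 10] 10 + 1  →[10↦11]→  11 + 1 = 12  −1 ⇒ G_6=11
G_6=11  [base 11] 11  →[11↦12]→  12 = 12  −1 ⇒ G_7=11
G_7=11  [base 12] 11  →[12↦13]→  11 = 11  −1 ⇒ G_8=10
G_8=10  [base 13] 10  →[13↦14]→  10 = 10  −1 ⇒ G_9=9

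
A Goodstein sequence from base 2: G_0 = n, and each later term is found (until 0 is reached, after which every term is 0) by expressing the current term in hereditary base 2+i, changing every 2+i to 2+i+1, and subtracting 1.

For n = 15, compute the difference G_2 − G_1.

1172

(0) 15|_2 = 2^(2 + 1) + 2^2 + 2 + 1 ↦ 3^(3 + 1) + 3^3 + 3 + 1|_3 = 112 ⇒ 111
(1) 111|_3 = 3^(3 + 1) + 3^3 + 3 ↦ 4^(4 + 1) + 4^4 + 4|_4 = 1284 ⇒ 1283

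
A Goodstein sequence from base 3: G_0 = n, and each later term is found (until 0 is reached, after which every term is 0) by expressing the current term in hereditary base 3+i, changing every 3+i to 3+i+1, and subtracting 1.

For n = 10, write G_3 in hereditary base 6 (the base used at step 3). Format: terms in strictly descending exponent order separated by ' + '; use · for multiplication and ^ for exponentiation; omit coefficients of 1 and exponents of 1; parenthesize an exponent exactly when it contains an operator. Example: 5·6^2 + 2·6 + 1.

4·6 + 3

step 0: 10 = 3^2 + 1; sub 4 for 3: 4^2 + 1; = 17; G_1 = 17−1 = 16
step 1: 16 = 4^2; sub 5 for 4: 5^2; = 25; G_2 = 25−1 = 24
step 2: 24 = 4·5 + 4; sub 6 for 5: 4·6 + 4; = 28; G_3 = 28−1 = 27
step 3: 27 = 4·6 + 3; sub 7 for 6: 4·7 + 3; = 31; G_4 = 31−1 = 30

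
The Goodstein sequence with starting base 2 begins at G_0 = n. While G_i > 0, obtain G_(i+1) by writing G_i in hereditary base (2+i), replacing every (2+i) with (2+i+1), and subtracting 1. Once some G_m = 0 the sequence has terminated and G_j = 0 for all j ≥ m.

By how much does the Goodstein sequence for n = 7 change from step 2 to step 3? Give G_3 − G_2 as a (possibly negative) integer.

i=0: 7 = 2^2 + 2 + 1 (b=2); 2→3: 3^3 + 3 + 1 = 31; 31−1 = 30
i=1: 30 = 3^3 + 3 (b=3); 3→4: 4^4 + 4 = 260; 260−1 = 259
i=2: 259 = 4^4 + 3 (b=4); 4→5: 5^5 + 3 = 3128; 3128−1 = 3127

2868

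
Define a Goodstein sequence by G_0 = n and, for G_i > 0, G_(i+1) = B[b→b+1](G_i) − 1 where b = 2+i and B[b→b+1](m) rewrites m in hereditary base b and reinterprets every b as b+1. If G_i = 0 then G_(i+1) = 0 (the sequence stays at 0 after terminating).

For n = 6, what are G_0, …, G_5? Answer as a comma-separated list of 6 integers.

6, 29, 257, 3125, 46655, 98039

base 2: 6 = 2^2 + 2; at 3: 3^3 + 3 = 30; next = 29
base 3: 29 = 3^3 + 2; at 4: 4^4 + 2 = 258; next = 257
base 4: 257 = 4^4 + 1; at 5: 5^5 + 1 = 3126; next = 3125
base 5: 3125 = 5^5; at 6: 6^6 = 46656; next = 46655
base 6: 46655 = 5·6^5 + 5·6^4 + 5·6^3 + 5·6^2 + 5·6 + 5; at 7: 5·7^5 + 5·7^4 + 5·7^3 + 5·7^2 + 5·7 + 5 = 98040; next = 98039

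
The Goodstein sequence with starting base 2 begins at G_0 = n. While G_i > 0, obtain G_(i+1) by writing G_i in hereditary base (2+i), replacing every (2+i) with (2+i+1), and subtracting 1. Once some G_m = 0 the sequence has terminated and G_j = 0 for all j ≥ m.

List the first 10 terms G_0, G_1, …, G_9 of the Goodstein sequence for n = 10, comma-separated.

10, 83, 1025, 15625, 279935, 4215754, 84073323, 1937434592, 50000555551, 1426559238830

G_0=10  [base 2] 2^(2 + 1) + 2  →[2↦3]→  3^(3 + 1) + 3 = 84  −1 ⇒ G_1=83
G_1=83  [base 3] 3^(3 + 1) + 2  →[3↦4]→  4^(4 + 1) + 2 = 1026  −1 ⇒ G_2=1025
G_2=1025  [base 4] 4^(4 + 1) + 1  →[4↦5]→  5^(5 + 1) + 1 = 15626  −1 ⇒ G_3=15625
G_3=15625  [base 5] 5^(5 + 1)  →[5↦6]→  6^(6 + 1) = 279936  −1 ⇒ G_4=279935
G_4=279935  [base 6] 5·6^6 + 5·6^5 + 5·6^4 + 5·6^3 + 5·6^2 + 5·6 + 5  →[6↦7]→  5·7^7 + 5·7^5 + 5·7^4 + 5·7^3 + 5·7^2 + 5·7 + 5 = 4215755  −1 ⇒ G_5=4215754
G_5=4215754  [base 7] 5·7^7 + 5·7^5 + 5·7^4 + 5·7^3 + 5·7^2 + 5·7 + 4  →[7↦8]→  5·8^8 + 5·8^5 + 5·8^4 + 5·8^3 + 5·8^2 + 5·8 + 4 = 84073324  −1 ⇒ G_6=84073323
G_6=84073323  [base 8] 5·8^8 + 5·8^5 + 5·8^4 + 5·8^3 + 5·8^2 + 5·8 + 3  →[8↦9]→  5·9^9 + 5·9^5 + 5·9^4 + 5·9^3 + 5·9^2 + 5·9 + 3 = 1937434593  −1 ⇒ G_7=1937434592
G_7=1937434592  [base 9] 5·9^9 + 5·9^5 + 5·9^4 + 5·9^3 + 5·9^2 + 5·9 + 2  →[9↦10]→  5·10^10 + 5·10^5 + 5·10^4 + 5·10^3 + 5·10^2 + 5·10 + 2 = 50000555552  −1 ⇒ G_8=50000555551
G_8=50000555551  [base 10] 5·10^10 + 5·10^5 + 5·10^4 + 5·10^3 + 5·10^2 + 5·10 + 1  →[10↦11]→  5·11^11 + 5·11^5 + 5·11^4 + 5·11^3 + 5·11^2 + 5·11 + 1 = 1426559238831  −1 ⇒ G_9=1426559238830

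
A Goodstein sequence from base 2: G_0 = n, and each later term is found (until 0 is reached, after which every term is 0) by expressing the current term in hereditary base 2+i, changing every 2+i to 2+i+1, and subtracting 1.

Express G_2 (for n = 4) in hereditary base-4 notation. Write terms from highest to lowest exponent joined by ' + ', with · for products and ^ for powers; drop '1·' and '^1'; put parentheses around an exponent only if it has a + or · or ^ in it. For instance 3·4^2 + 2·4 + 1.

2·4^2 + 2·4 + 1

4 —HB2→ 2^2 —bump→ 3^3 = 27 —(−1)→ 26
26 —HB3→ 2·3^2 + 2·3 + 2 —bump→ 2·4^2 + 2·4 + 2 = 42 —(−1)→ 41
41 —HB4→ 2·4^2 + 2·4 + 1 —bump→ 2·5^2 + 2·5 + 1 = 61 —(−1)→ 60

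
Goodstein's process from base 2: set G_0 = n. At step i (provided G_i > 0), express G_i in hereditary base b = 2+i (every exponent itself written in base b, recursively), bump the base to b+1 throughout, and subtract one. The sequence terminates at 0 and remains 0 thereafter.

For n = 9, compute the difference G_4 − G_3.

130901

[0] 9 ≡ 2^(2 + 1) + 1 (base 2). Lift 3: 82. −1: 81.
[1] 81 ≡ 3^(3 + 1) (base 3). Lift 4: 1024. −1: 1023.
[2] 1023 ≡ 3·4^4 + 3·4^3 + 3·4^2 + 3·4 + 3 (base 4). Lift 5: 9843. −1: 9842.
[3] 9842 ≡ 3·5^5 + 3·5^3 + 3·5^2 + 3·5 + 2 (base 5). Lift 6: 140744. −1: 140743.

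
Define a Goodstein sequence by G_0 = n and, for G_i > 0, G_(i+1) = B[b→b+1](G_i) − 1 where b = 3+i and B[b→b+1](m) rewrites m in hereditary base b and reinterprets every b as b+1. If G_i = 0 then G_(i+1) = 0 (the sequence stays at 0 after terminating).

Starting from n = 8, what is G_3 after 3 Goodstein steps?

11

i=0: 8 = 2·3 + 2 (b=3); 3→4: 2·4 + 2 = 10; 10−1 = 9
i=1: 9 = 2·4 + 1 (b=4); 4→5: 2·5 + 1 = 11; 11−1 = 10
i=2: 10 = 2·5 (b=5); 5→6: 2·6 = 12; 12−1 = 11
i=3: 11 = 6 + 5 (b=6); 6→7: 7 + 5 = 12; 12−1 = 11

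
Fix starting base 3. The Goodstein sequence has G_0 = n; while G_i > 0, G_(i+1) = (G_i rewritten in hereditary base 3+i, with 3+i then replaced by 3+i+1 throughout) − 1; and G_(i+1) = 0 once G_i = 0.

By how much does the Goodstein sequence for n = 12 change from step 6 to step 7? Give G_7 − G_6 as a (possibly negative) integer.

6

i=0: 12 = 3^2 + 3 (b=3); 3→4: 4^2 + 4 = 20; 20−1 = 19
i=1: 19 = 4^2 + 3 (b=4); 4→5: 5^2 + 3 = 28; 28−1 = 27
i=2: 27 = 5^2 + 2 (b=5); 5→6: 6^2 + 2 = 38; 38−1 = 37
i=3: 37 = 6^2 + 1 (b=6); 6→7: 7^2 + 1 = 50; 50−1 = 49
i=4: 49 = 7^2 (b=7); 7→8: 8^2 = 64; 64−1 = 63
i=5: 63 = 7·8 + 7 (b=8); 8→9: 7·9 + 7 = 70; 70−1 = 69
i=6: 69 = 7·9 + 6 (b=9); 9→10: 7·10 + 6 = 76; 76−1 = 75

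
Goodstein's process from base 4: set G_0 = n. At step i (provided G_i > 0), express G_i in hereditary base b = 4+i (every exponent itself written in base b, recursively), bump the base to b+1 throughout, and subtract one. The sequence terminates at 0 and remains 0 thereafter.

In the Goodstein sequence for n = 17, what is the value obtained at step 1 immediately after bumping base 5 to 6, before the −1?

17 —HB4→ 4^2 + 1 —bump→ 5^2 + 1 = 26 —(−1)→ 25
25 —HB5→ 5^2 —bump→ 6^2 = 36 —(−1)→ 35

36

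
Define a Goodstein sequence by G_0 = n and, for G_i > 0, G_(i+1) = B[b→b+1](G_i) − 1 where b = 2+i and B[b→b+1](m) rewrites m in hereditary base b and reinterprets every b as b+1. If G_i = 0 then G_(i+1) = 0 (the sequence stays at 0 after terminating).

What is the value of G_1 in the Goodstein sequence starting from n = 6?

29

i=0: 6 = 2^2 + 2 (b=2); 2→3: 3^3 + 3 = 30; 30−1 = 29
i=1: 29 = 3^3 + 2 (b=3); 3→4: 4^4 + 2 = 258; 258−1 = 257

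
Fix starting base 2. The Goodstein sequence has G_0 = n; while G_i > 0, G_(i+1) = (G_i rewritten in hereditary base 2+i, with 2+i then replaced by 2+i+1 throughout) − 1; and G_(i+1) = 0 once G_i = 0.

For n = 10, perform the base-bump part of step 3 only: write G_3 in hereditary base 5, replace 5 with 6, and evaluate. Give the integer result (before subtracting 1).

G_0 = 10. HB_2(10) = 2^(2 + 1) + 2. Bump = 84. G_1 = 83.
G_1 = 83. HB_3(83) = 3^(3 + 1) + 2. Bump = 1026. G_2 = 1025.
G_2 = 1025. HB_4(1025) = 4^(4 + 1) + 1. Bump = 15626. G_3 = 15625.

279936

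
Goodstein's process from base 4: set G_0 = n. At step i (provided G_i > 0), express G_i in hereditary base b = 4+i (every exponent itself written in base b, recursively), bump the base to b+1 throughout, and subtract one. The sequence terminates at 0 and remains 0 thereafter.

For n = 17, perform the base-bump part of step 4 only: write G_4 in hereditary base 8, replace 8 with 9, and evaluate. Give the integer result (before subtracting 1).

17 —HB4→ 4^2 + 1 —bump→ 5^2 + 1 = 26 —(−1)→ 25
25 —HB5→ 5^2 —bump→ 6^2 = 36 —(−1)→ 35
35 —HB6→ 5·6 + 5 —bump→ 5·7 + 5 = 40 —(−1)→ 39
39 —HB7→ 5·7 + 4 —bump→ 5·8 + 4 = 44 —(−1)→ 43

48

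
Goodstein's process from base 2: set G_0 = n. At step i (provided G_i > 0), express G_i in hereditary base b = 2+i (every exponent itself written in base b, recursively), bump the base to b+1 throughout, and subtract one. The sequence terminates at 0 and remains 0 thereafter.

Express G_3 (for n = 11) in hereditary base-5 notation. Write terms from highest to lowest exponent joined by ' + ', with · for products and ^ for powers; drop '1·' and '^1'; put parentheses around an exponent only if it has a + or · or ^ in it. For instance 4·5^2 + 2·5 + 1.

5^(5 + 1) + 2

G_0=11  [base 2] 2^(2 + 1) + 2 + 1  →[2↦3]→  3^(3 + 1) + 3 + 1 = 85  −1 ⇒ G_1=84
G_1=84  [base 3] 3^(3 + 1) + 3  →[3↦4]→  4^(4 + 1) + 4 = 1028  −1 ⇒ G_2=1027
G_2=1027  [base 4] 4^(4 + 1) + 3  →[4↦5]→  5^(5 + 1) + 3 = 15628  −1 ⇒ G_3=15627
G_3=15627  [base 5] 5^(5 + 1) + 2  →[5↦6]→  6^(6 + 1) + 2 = 279938  −1 ⇒ G_4=279937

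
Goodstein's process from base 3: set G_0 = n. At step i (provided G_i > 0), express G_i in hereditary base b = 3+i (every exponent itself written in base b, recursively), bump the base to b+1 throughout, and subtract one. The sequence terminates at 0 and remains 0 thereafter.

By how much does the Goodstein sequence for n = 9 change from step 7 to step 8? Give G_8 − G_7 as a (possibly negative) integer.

1

(0) 9|_3 = 3^2 ↦ 4^2|_4 = 16 ⇒ 15
(1) 15|_4 = 3·4 + 3 ↦ 3·5 + 3|_5 = 18 ⇒ 17
(2) 17|_5 = 3·5 + 2 ↦ 3·6 + 2|_6 = 20 ⇒ 19
(3) 19|_6 = 3·6 + 1 ↦ 3·7 + 1|_7 = 22 ⇒ 21
(4) 21|_7 = 3·7 ↦ 3·8|_8 = 24 ⇒ 23
(5) 23|_8 = 2·8 + 7 ↦ 2·9 + 7|_9 = 25 ⇒ 24
(6) 24|_9 = 2·9 + 6 ↦ 2·10 + 6|_10 = 26 ⇒ 25
(7) 25|_10 = 2·10 + 5 ↦ 2·11 + 5|_11 = 27 ⇒ 26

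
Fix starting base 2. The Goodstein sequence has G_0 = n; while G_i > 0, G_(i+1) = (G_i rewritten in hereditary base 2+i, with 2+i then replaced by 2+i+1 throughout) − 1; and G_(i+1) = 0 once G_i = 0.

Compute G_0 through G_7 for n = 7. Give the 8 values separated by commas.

7, 30, 259, 3127, 46657, 823543, 16777215, 37665879

G_0=7  [base 2] 2^2 + 2 + 1  →[2↦3]→  3^3 + 3 + 1 = 31  −1 ⇒ G_1=30
G_1=30  [base 3] 3^3 + 3  →[3↦4]→  4^4 + 4 = 260  −1 ⇒ G_2=259
G_2=259  [base 4] 4^4 + 3  →[4↦5]→  5^5 + 3 = 3128  −1 ⇒ G_3=3127
G_3=3127  [base 5] 5^5 + 2  →[5↦6]→  6^6 + 2 = 46658  −1 ⇒ G_4=46657
G_4=46657  [base 6] 6^6 + 1  →[6↦7]→  7^7 + 1 = 823544  −1 ⇒ G_5=823543
G_5=823543  [base 7] 7^7  →[7↦8]→  8^8 = 16777216  −1 ⇒ G_6=16777215
G_6=16777215  [base 8] 7·8^7 + 7·8^6 + 7·8^5 + 7·8^4 + 7·8^3 + 7·8^2 + 7·8 + 7  →[8↦9]→  7·9^7 + 7·9^6 + 7·9^5 + 7·9^4 + 7·9^3 + 7·9^2 + 7·9 + 7 = 37665880  −1 ⇒ G_7=37665879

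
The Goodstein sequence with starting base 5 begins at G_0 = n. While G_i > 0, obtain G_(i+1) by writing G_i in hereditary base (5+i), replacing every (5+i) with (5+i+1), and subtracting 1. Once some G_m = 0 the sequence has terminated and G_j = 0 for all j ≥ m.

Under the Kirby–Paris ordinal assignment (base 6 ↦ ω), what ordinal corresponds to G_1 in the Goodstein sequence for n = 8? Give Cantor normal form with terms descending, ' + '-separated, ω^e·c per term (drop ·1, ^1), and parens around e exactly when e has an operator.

ω + 2

G_0 = 8. HB_5(8) = 5 + 3. Bump = 9. G_1 = 8.
G_1 = 8. HB_6(8) = 6 + 2. Bump = 9. G_2 = 8.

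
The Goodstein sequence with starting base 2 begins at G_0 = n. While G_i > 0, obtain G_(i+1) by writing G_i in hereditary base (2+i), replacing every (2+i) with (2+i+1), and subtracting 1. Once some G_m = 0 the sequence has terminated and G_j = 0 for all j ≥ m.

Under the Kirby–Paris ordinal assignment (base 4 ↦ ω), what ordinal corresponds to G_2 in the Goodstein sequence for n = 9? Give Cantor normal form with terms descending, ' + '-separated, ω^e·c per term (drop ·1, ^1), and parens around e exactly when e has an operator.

step 0: 9 = 2^(2 + 1) + 1; sub 3 for 2: 3^(3 + 1) + 1; = 82; G_1 = 82−1 = 81
step 1: 81 = 3^(3 + 1); sub 4 for 3: 4^(4 + 1); = 1024; G_2 = 1024−1 = 1023

ω^ω·3 + ω^3·3 + ω^2·3 + ω·3 + 3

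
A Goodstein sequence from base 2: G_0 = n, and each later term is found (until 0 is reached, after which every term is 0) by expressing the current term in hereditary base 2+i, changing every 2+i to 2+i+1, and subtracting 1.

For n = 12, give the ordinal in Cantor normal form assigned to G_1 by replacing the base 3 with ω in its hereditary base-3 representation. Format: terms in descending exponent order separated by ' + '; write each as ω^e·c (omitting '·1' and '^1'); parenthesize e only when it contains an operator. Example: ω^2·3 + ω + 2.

step 0: 12 = 2^(2 + 1) + 2^2; sub 3 for 2: 3^(3 + 1) + 3^3; = 108; G_1 = 108−1 = 107
step 1: 107 = 3^(3 + 1) + 2·3^2 + 2·3 + 2; sub 4 for 3: 4^(4 + 1) + 2·4^2 + 2·4 + 2; = 1066; G_2 = 1066−1 = 1065

ω^(ω + 1) + ω^2·2 + ω·2 + 2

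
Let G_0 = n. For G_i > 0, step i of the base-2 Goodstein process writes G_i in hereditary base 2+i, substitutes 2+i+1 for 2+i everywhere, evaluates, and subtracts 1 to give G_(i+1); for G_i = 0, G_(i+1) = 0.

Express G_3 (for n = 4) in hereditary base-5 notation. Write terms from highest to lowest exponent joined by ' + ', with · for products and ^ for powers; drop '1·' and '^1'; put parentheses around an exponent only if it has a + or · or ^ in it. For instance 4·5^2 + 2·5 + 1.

2·5^2 + 2·5

(0) 4|_2 = 2^2 ↦ 3^3|_3 = 27 ⇒ 26
(1) 26|_3 = 2·3^2 + 2·3 + 2 ↦ 2·4^2 + 2·4 + 2|_4 = 42 ⇒ 41
(2) 41|_4 = 2·4^2 + 2·4 + 1 ↦ 2·5^2 + 2·5 + 1|_5 = 61 ⇒ 60
(3) 60|_5 = 2·5^2 + 2·5 ↦ 2·6^2 + 2·6|_6 = 84 ⇒ 83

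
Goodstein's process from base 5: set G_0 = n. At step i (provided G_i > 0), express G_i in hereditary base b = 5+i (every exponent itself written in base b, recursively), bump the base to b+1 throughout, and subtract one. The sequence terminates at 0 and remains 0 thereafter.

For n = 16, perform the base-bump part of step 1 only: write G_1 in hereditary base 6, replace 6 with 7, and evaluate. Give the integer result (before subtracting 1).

21

i=0: 16 = 3·5 + 1 (b=5); 5→6: 3·6 + 1 = 19; 19−1 = 18
i=1: 18 = 3·6 (b=6); 6→7: 3·7 = 21; 21−1 = 20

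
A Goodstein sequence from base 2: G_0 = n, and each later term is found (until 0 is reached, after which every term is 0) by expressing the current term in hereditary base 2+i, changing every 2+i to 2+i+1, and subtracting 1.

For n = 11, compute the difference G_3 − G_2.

11 —HB2→ 2^(2 + 1) + 2 + 1 —bump→ 3^(3 + 1) + 3 + 1 = 85 —(−1)→ 84
84 —HB3→ 3^(3 + 1) + 3 —bump→ 4^(4 + 1) + 4 = 1028 —(−1)→ 1027
1027 —HB4→ 4^(4 + 1) + 3 —bump→ 5^(5 + 1) + 3 = 15628 —(−1)→ 15627

14600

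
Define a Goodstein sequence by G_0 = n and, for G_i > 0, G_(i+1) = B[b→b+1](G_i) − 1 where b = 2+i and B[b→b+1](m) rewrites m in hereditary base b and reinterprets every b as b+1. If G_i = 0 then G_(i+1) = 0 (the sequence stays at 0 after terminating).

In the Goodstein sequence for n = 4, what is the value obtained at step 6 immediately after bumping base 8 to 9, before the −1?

174

G_0 = 4. HB_2(4) = 2^2. Bump = 27. G_1 = 26.
G_1 = 26. HB_3(26) = 2·3^2 + 2·3 + 2. Bump = 42. G_2 = 41.
G_2 = 41. HB_4(41) = 2·4^2 + 2·4 + 1. Bump = 61. G_3 = 60.
G_3 = 60. HB_5(60) = 2·5^2 + 2·5. Bump = 84. G_4 = 83.
G_4 = 83. HB_6(83) = 2·6^2 + 6 + 5. Bump = 110. G_5 = 109.
G_5 = 109. HB_7(109) = 2·7^2 + 7 + 4. Bump = 140. G_6 = 139.
G_6 = 139. HB_8(139) = 2·8^2 + 8 + 3. Bump = 174. G_7 = 173.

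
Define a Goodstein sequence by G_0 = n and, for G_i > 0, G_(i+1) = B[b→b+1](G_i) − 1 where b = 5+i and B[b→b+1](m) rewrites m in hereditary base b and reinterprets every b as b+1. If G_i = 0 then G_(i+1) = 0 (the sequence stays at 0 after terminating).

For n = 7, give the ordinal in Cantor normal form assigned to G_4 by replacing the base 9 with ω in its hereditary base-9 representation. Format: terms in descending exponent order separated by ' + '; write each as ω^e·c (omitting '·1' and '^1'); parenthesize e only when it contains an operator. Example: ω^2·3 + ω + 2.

G_0 = 7. HB_5(7) = 5 + 2. Bump = 8. G_1 = 7.
G_1 = 7. HB_6(7) = 6 + 1. Bump = 8. G_2 = 7.
G_2 = 7. HB_7(7) = 7. Bump = 8. G_3 = 7.
G_3 = 7. HB_8(7) = 7. Bump = 7. G_4 = 6.
G_4 = 6. HB_9(6) = 6. Bump = 6. G_5 = 5.

6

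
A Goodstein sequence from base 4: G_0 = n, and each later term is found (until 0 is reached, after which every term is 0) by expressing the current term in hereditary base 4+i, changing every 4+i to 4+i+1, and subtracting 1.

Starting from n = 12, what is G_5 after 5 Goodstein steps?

18

12 —HB4→ 3·4 —bump→ 3·5 = 15 —(−1)→ 14
14 —HB5→ 2·5 + 4 —bump→ 2·6 + 4 = 16 —(−1)→ 15
15 —HB6→ 2·6 + 3 —bump→ 2·7 + 3 = 17 —(−1)→ 16
16 —HB7→ 2·7 + 2 —bump→ 2·8 + 2 = 18 —(−1)→ 17
17 —HB8→ 2·8 + 1 —bump→ 2·9 + 1 = 19 —(−1)→ 18
18 —HB9→ 2·9 —bump→ 2·10 = 20 —(−1)→ 19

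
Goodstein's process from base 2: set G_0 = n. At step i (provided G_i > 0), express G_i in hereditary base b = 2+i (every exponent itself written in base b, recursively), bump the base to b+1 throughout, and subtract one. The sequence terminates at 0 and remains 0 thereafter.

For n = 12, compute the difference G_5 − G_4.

12 —HB2→ 2^(2 + 1) + 2^2 —bump→ 3^(3 + 1) + 3^3 = 108 —(−1)→ 107
107 —HB3→ 3^(3 + 1) + 2·3^2 + 2·3 + 2 —bump→ 4^(4 + 1) + 2·4^2 + 2·4 + 2 = 1066 —(−1)→ 1065
1065 —HB4→ 4^(4 + 1) + 2·4^2 + 2·4 + 1 —bump→ 5^(5 + 1) + 2·5^2 + 2·5 + 1 = 15686 —(−1)→ 15685
15685 —HB5→ 5^(5 + 1) + 2·5^2 + 2·5 —bump→ 6^(6 + 1) + 2·6^2 + 2·6 = 280020 —(−1)→ 280019
280019 —HB6→ 6^(6 + 1) + 2·6^2 + 6 + 5 —bump→ 7^(7 + 1) + 2·7^2 + 7 + 5 = 5764911 —(−1)→ 5764910

5484891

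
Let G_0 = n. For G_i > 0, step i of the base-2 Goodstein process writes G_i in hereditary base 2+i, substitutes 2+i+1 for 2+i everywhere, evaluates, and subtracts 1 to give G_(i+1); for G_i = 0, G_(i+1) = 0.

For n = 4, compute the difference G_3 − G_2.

19

[0] 4 ≡ 2^2 (base 2). Lift 3: 27. −1: 26.
[1] 26 ≡ 2·3^2 + 2·3 + 2 (base 3). Lift 4: 42. −1: 41.
[2] 41 ≡ 2·4^2 + 2·4 + 1 (base 4). Lift 5: 61. −1: 60.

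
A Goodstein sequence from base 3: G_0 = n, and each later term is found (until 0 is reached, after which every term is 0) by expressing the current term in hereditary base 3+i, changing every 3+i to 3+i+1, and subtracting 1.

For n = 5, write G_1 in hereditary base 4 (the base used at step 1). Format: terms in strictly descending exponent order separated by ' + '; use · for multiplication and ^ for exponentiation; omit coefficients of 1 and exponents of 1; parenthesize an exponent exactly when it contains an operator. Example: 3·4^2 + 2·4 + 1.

4 + 1

base 3: 5 = 3 + 2; at 4: 4 + 2 = 6; next = 5
base 4: 5 = 4 + 1; at 5: 5 + 1 = 6; next = 5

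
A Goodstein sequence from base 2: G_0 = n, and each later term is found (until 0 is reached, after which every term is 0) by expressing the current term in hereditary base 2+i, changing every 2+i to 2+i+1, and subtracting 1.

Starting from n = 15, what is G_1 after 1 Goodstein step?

111

G_0=15  [base 2] 2^(2 + 1) + 2^2 + 2 + 1  →[2↦3]→  3^(3 + 1) + 3^3 + 3 + 1 = 112  −1 ⇒ G_1=111
G_1=111  [base 3] 3^(3 + 1) + 3^3 + 3  →[3↦4]→  4^(4 + 1) + 4^4 + 4 = 1284  −1 ⇒ G_2=1283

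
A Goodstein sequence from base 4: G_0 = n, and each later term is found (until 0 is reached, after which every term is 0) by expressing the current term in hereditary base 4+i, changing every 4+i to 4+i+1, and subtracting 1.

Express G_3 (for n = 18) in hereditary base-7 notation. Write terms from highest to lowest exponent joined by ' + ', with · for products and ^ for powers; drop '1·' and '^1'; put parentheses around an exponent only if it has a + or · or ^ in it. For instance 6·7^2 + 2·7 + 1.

6·7 + 6

[0] 18 ≡ 4^2 + 2 (base 4). Lift 5: 27. −1: 26.
[1] 26 ≡ 5^2 + 1 (base 5). Lift 6: 37. −1: 36.
[2] 36 ≡ 6^2 (base 6). Lift 7: 49. −1: 48.
[3] 48 ≡ 6·7 + 6 (base 7). Lift 8: 54. −1: 53.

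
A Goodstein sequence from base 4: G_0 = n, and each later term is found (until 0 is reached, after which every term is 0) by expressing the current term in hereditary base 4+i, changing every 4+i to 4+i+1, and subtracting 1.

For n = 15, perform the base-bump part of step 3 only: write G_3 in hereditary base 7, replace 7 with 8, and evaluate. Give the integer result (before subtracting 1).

G_0 = 15. HB_4(15) = 3·4 + 3. Bump = 18. G_1 = 17.
G_1 = 17. HB_5(17) = 3·5 + 2. Bump = 20. G_2 = 19.
G_2 = 19. HB_6(19) = 3·6 + 1. Bump = 22. G_3 = 21.
G_3 = 21. HB_7(21) = 3·7. Bump = 24. G_4 = 23.

24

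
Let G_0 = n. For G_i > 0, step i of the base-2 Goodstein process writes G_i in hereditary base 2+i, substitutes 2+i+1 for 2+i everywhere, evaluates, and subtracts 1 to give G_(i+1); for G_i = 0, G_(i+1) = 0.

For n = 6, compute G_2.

G_0=6  [base 2] 2^2 + 2  →[2↦3]→  3^3 + 3 = 30  −1 ⇒ G_1=29
G_1=29  [base 3] 3^3 + 2  →[3↦4]→  4^4 + 2 = 258  −1 ⇒ G_2=257

257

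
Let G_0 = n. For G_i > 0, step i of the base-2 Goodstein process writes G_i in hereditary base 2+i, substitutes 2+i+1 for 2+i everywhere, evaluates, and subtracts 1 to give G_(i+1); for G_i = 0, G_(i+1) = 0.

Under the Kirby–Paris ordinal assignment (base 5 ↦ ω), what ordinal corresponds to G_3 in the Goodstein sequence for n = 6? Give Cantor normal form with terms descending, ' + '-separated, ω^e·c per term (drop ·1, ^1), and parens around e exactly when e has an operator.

ω^ω

base 2: 6 = 2^2 + 2; at 3: 3^3 + 3 = 30; next = 29
base 3: 29 = 3^3 + 2; at 4: 4^4 + 2 = 258; next = 257
base 4: 257 = 4^4 + 1; at 5: 5^5 + 1 = 3126; next = 3125
base 5: 3125 = 5^5; at 6: 6^6 = 46656; next = 46655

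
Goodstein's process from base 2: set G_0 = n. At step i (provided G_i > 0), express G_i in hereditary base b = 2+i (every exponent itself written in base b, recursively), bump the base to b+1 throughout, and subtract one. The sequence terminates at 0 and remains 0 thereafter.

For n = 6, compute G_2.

i=0: 6 = 2^2 + 2 (b=2); 2→3: 3^3 + 3 = 30; 30−1 = 29
i=1: 29 = 3^3 + 2 (b=3); 3→4: 4^4 + 2 = 258; 258−1 = 257
i=2: 257 = 4^4 + 1 (b=4); 4→5: 5^5 + 1 = 3126; 3126−1 = 3125

257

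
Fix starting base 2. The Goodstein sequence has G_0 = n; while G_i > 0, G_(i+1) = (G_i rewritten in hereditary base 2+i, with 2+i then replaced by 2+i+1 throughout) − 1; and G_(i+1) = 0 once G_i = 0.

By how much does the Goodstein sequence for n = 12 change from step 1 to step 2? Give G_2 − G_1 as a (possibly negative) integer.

(0) 12|_2 = 2^(2 + 1) + 2^2 ↦ 3^(3 + 1) + 3^3|_3 = 108 ⇒ 107
(1) 107|_3 = 3^(3 + 1) + 2·3^2 + 2·3 + 2 ↦ 4^(4 + 1) + 2·4^2 + 2·4 + 2|_4 = 1066 ⇒ 1065

958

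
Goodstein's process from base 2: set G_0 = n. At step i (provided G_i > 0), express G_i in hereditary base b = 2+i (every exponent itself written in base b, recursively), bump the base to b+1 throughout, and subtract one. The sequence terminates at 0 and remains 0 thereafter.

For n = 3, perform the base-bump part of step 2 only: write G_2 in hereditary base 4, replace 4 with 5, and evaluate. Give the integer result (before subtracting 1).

3 —HB2→ 2 + 1 —bump→ 3 + 1 = 4 —(−1)→ 3
3 —HB3→ 3 —bump→ 4 = 4 —(−1)→ 3
3 —HB4→ 3 —bump→ 3 = 3 —(−1)→ 2

3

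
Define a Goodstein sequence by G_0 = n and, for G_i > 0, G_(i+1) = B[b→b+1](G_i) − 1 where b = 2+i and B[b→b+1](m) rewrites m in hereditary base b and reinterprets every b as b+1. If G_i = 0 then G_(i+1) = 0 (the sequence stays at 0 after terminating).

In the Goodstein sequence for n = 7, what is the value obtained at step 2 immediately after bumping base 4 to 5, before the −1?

G_0=7  [base 2] 2^2 + 2 + 1  →[2↦3]→  3^3 + 3 + 1 = 31  −1 ⇒ G_1=30
G_1=30  [base 3] 3^3 + 3  →[3↦4]→  4^4 + 4 = 260  −1 ⇒ G_2=259
G_2=259  [base 4] 4^4 + 3  →[4↦5]→  5^5 + 3 = 3128  −1 ⇒ G_3=3127

3128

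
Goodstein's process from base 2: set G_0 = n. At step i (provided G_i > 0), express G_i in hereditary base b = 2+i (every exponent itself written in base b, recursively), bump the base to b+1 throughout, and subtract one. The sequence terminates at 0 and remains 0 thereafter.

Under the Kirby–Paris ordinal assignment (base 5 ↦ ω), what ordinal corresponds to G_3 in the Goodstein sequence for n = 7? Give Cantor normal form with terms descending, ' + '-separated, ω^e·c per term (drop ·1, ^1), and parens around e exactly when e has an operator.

base 2: 7 = 2^2 + 2 + 1; at 3: 3^3 + 3 + 1 = 31; next = 30
base 3: 30 = 3^3 + 3; at 4: 4^4 + 4 = 260; next = 259
base 4: 259 = 4^4 + 3; at 5: 5^5 + 3 = 3128; next = 3127
base 5: 3127 = 5^5 + 2; at 6: 6^6 + 2 = 46658; next = 46657

ω^ω + 2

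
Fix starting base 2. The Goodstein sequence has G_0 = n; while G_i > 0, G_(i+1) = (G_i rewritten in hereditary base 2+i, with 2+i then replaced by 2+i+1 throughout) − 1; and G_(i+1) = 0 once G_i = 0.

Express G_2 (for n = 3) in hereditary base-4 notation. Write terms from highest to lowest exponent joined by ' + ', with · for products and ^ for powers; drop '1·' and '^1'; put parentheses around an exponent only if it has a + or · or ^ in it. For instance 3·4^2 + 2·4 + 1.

i=0: 3 = 2 + 1 (b=2); 2→3: 3 + 1 = 4; 4−1 = 3
i=1: 3 = 3 (b=3); 3→4: 4 = 4; 4−1 = 3

3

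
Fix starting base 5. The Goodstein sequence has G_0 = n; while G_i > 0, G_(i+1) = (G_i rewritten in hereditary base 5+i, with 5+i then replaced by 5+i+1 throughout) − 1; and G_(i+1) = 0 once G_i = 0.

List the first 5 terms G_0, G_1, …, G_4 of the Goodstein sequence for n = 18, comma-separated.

base 5: 18 = 3·5 + 3; at 6: 3·6 + 3 = 21; next = 20
base 6: 20 = 3·6 + 2; at 7: 3·7 + 2 = 23; next = 22
base 7: 22 = 3·7 + 1; at 8: 3·8 + 1 = 25; next = 24
base 8: 24 = 3·8; at 9: 3·9 = 27; next = 26

18, 20, 22, 24, 26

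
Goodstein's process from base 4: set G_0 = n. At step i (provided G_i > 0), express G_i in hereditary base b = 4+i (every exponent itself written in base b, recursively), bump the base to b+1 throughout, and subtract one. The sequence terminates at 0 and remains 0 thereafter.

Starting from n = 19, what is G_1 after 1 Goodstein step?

(0) 19|_4 = 4^2 + 3 ↦ 5^2 + 3|_5 = 28 ⇒ 27
(1) 27|_5 = 5^2 + 2 ↦ 6^2 + 2|_6 = 38 ⇒ 37

27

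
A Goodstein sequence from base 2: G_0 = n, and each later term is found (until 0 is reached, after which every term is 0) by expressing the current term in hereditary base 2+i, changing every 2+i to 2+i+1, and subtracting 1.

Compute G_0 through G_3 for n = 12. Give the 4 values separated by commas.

i=0: 12 = 2^(2 + 1) + 2^2 (b=2); 2→3: 3^(3 + 1) + 3^3 = 108; 108−1 = 107
i=1: 107 = 3^(3 + 1) + 2·3^2 + 2·3 + 2 (b=3); 3→4: 4^(4 + 1) + 2·4^2 + 2·4 + 2 = 1066; 1066−1 = 1065
i=2: 1065 = 4^(4 + 1) + 2·4^2 + 2·4 + 1 (b=4); 4→5: 5^(5 + 1) + 2·5^2 + 2·5 + 1 = 15686; 15686−1 = 15685

12, 107, 1065, 15685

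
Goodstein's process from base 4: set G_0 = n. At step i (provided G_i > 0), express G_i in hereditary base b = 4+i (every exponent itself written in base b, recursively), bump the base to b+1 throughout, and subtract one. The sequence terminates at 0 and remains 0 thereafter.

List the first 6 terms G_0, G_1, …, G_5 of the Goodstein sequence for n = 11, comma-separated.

11, 12, 13, 14, 15, 15

(0) 11|_4 = 2·4 + 3 ↦ 2·5 + 3|_5 = 13 ⇒ 12
(1) 12|_5 = 2·5 + 2 ↦ 2·6 + 2|_6 = 14 ⇒ 13
(2) 13|_6 = 2·6 + 1 ↦ 2·7 + 1|_7 = 15 ⇒ 14
(3) 14|_7 = 2·7 ↦ 2·8|_8 = 16 ⇒ 15
(4) 15|_8 = 8 + 7 ↦ 9 + 7|_9 = 16 ⇒ 15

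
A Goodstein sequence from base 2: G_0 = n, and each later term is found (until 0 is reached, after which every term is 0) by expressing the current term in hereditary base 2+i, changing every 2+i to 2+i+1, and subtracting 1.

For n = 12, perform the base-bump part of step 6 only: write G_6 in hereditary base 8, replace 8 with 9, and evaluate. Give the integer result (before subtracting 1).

3486784575

12 —HB2→ 2^(2 + 1) + 2^2 —bump→ 3^(3 + 1) + 3^3 = 108 —(−1)→ 107
107 —HB3→ 3^(3 + 1) + 2·3^2 + 2·3 + 2 —bump→ 4^(4 + 1) + 2·4^2 + 2·4 + 2 = 1066 —(−1)→ 1065
1065 —HB4→ 4^(4 + 1) + 2·4^2 + 2·4 + 1 —bump→ 5^(5 + 1) + 2·5^2 + 2·5 + 1 = 15686 —(−1)→ 15685
15685 —HB5→ 5^(5 + 1) + 2·5^2 + 2·5 —bump→ 6^(6 + 1) + 2·6^2 + 2·6 = 280020 —(−1)→ 280019
280019 —HB6→ 6^(6 + 1) + 2·6^2 + 6 + 5 —bump→ 7^(7 + 1) + 2·7^2 + 7 + 5 = 5764911 —(−1)→ 5764910
5764910 —HB7→ 7^(7 + 1) + 2·7^2 + 7 + 4 —bump→ 8^(8 + 1) + 2·8^2 + 8 + 4 = 134217868 —(−1)→ 134217867
134217867 —HB8→ 8^(8 + 1) + 2·8^2 + 8 + 3 —bump→ 9^(9 + 1) + 2·9^2 + 9 + 3 = 3486784575 —(−1)→ 3486784574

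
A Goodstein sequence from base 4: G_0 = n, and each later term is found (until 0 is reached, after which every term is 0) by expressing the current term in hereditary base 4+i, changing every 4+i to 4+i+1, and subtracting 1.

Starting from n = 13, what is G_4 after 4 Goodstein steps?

G_0=13  [base 4] 3·4 + 1  →[4↦5]→  3·5 + 1 = 16  −1 ⇒ G_1=15
G_1=15  [base 5] 3·5  →[5↦6]→  3·6 = 18  −1 ⇒ G_2=17
G_2=17  [base 6] 2·6 + 5  →[6↦7]→  2·7 + 5 = 19  −1 ⇒ G_3=18
G_3=18  [base 7] 2·7 + 4  →[7↦8]→  2·8 + 4 = 20  −1 ⇒ G_4=19
G_4=19  [base 8] 2·8 + 3  →[8↦9]→  2·9 + 3 = 21  −1 ⇒ G_5=20

19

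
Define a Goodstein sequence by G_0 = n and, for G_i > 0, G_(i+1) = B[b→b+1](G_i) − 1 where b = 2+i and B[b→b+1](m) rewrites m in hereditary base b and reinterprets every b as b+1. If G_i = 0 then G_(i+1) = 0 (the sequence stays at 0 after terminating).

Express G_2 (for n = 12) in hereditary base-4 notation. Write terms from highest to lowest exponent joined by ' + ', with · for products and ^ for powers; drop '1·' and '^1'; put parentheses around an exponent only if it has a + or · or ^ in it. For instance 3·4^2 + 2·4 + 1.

[0] 12 ≡ 2^(2 + 1) + 2^2 (base 2). Lift 3: 108. −1: 107.
[1] 107 ≡ 3^(3 + 1) + 2·3^2 + 2·3 + 2 (base 3). Lift 4: 1066. −1: 1065.
[2] 1065 ≡ 4^(4 + 1) + 2·4^2 + 2·4 + 1 (base 4). Lift 5: 15686. −1: 15685.

4^(4 + 1) + 2·4^2 + 2·4 + 1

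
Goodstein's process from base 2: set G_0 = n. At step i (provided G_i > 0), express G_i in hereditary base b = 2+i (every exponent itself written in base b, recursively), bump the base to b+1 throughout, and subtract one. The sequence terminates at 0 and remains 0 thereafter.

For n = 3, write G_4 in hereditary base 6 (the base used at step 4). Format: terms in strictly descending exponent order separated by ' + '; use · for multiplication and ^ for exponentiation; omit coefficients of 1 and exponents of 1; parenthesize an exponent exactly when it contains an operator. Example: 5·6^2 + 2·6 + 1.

1

3 —HB2→ 2 + 1 —bump→ 3 + 1 = 4 —(−1)→ 3
3 —HB3→ 3 —bump→ 4 = 4 —(−1)→ 3
3 —HB4→ 3 —bump→ 3 = 3 —(−1)→ 2
2 —HB5→ 2 —bump→ 2 = 2 —(−1)→ 1
1 —HB6→ 1 —bump→ 1 = 1 —(−1)→ 0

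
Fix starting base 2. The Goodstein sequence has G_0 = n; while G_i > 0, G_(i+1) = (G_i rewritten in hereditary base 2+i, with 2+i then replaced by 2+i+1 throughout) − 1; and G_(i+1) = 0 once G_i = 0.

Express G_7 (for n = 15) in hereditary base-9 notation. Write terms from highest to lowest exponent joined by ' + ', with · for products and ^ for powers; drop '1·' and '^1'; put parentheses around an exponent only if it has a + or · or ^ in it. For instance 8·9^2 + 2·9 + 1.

15 —HB2→ 2^(2 + 1) + 2^2 + 2 + 1 —bump→ 3^(3 + 1) + 3^3 + 3 + 1 = 112 —(−1)→ 111
111 —HB3→ 3^(3 + 1) + 3^3 + 3 —bump→ 4^(4 + 1) + 4^4 + 4 = 1284 —(−1)→ 1283
1283 —HB4→ 4^(4 + 1) + 4^4 + 3 —bump→ 5^(5 + 1) + 5^5 + 3 = 18753 —(−1)→ 18752
18752 —HB5→ 5^(5 + 1) + 5^5 + 2 —bump→ 6^(6 + 1) + 6^6 + 2 = 326594 —(−1)→ 326593
326593 —HB6→ 6^(6 + 1) + 6^6 + 1 —bump→ 7^(7 + 1) + 7^7 + 1 = 6588345 —(−1)→ 6588344
6588344 —HB7→ 7^(7 + 1) + 7^7 —bump→ 8^(8 + 1) + 8^8 = 150994944 —(−1)→ 150994943
150994943 —HB8→ 8^(8 + 1) + 7·8^7 + 7·8^6 + 7·8^5 + 7·8^4 + 7·8^3 + 7·8^2 + 7·8 + 7 —bump→ 9^(9 + 1) + 7·9^7 + 7·9^6 + 7·9^5 + 7·9^4 + 7·9^3 + 7·9^2 + 7·9 + 7 = 3524450281 —(−1)→ 3524450280
3524450280 —HB9→ 9^(9 + 1) + 7·9^7 + 7·9^6 + 7·9^5 + 7·9^4 + 7·9^3 + 7·9^2 + 7·9 + 6 —bump→ 10^(10 + 1) + 7·10^7 + 7·10^6 + 7·10^5 + 7·10^4 + 7·10^3 + 7·10^2 + 7·10 + 6 = 100077777776 —(−1)→ 100077777775

9^(9 + 1) + 7·9^7 + 7·9^6 + 7·9^5 + 7·9^4 + 7·9^3 + 7·9^2 + 7·9 + 6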